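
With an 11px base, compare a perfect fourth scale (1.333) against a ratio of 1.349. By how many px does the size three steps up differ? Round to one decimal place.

0.9px

Perfect fourth: 11.0 × 1.333³ = 26.055px
At 1.349: 11.0 × 1.349³ = 27.004px
Difference: 27.004 − 26.055 = 0.949px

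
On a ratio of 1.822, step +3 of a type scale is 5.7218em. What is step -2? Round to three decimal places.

5.7218 ÷ 1.822⁵ = 5.7218 ÷ 20.07899 ≈ 0.285

0.285em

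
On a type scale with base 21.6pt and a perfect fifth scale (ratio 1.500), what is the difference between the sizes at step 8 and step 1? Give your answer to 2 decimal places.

Step 1: 21.6 × 1.500 = 32.4000pt
Step 8: 21.6 × 1.500⁸ = 553.5844pt
Difference: 553.5844 − 32.4000 = 521.1844pt

521.18pt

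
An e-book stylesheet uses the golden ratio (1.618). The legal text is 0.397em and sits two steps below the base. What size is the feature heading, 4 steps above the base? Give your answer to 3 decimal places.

7.123em

0.397 × 1.618⁶ = 0.397 × 17.94201 ≈ 7.123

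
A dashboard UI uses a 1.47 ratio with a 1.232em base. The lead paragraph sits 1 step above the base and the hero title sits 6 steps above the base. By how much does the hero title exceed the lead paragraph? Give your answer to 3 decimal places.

Step 1: 1.232 × 1.47 = 1.81104em
Step 6: 1.232 × 1.47⁶ = 12.43125em
Difference: 12.43125 − 1.81104 = 10.62021em

10.620em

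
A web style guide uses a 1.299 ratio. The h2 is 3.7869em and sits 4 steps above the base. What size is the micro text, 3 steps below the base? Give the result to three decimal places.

The gap is -3 − (4) = -7 steps, so the factor is 1.299^-7.
3.7869 ÷ 1.299⁷ = 3.7869 ÷ 6.24114 ≈ 0.607

0.607em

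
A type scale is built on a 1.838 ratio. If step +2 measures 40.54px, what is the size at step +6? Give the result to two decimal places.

40.54 × 1.838⁴ = 40.54 × 11.41253 ≈ 462.664

462.66px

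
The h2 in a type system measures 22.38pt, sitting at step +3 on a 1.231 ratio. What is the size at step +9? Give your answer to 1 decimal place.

22.38 × 1.231⁶ = 22.38 × 3.47975 ≈ 77.877

77.9pt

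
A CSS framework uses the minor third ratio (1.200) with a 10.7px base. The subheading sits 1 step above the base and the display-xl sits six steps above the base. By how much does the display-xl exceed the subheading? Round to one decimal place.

Step 1: 10.7 × 1.200 = 12.840px
Step 6: 10.7 × 1.200⁶ = 31.950px
Difference: 31.950 − 12.840 = 19.110px

19.1px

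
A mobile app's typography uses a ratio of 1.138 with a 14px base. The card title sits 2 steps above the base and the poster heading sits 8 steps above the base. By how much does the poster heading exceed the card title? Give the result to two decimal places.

Step 2: 14.0 × 1.138² = 18.1306px
Step 8: 14.0 × 1.138⁸ = 39.3791px
Difference: 39.3791 − 18.1306 = 21.2485px

21.25px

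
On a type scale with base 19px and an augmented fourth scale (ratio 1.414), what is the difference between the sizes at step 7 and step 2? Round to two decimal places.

176.74px

Step 2: 19.0 × 1.414² = 37.9885px
Step 7: 19.0 × 1.414⁷ = 214.7333px
Difference: 214.7333 − 37.9885 = 176.7448px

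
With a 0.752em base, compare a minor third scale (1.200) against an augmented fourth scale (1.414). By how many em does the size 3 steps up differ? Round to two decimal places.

Minor third: 0.752 × 1.200³ = 1.2995em
Augmented fourth: 0.752 × 1.414³ = 2.1260em
Difference: 2.1260 − 1.2995 = 0.8265em

0.83em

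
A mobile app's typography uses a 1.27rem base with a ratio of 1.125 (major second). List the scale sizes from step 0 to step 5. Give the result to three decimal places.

Step 0: 1.27rem
Step 1: 1.27 × 1.125 = 1.429
Step 2: 1.27 × 1.125² = 1.607
Step 3: 1.27 × 1.125³ = 1.808
Step 4: 1.27 × 1.125⁴ = 2.034
Step 5: 1.27 × 1.125⁵ = 2.289

1.270rem, 1.429rem, 1.607rem, 1.808rem, 2.034rem, 2.289rem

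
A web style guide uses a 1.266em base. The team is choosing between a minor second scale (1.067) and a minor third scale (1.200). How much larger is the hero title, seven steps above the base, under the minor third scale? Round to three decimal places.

Minor second: 1.266 × 1.067⁷ = 1.99335em
Minor third: 1.266 × 1.200⁷ = 4.53631em
Difference: 4.53631 − 1.99335 = 2.54296em

2.543em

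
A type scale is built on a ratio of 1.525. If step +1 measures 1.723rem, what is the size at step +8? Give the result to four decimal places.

Moving from step +1 to step +8 is 7 steps up, so multiply by r⁷.
1.723 × 1.525⁷ = 1.723 × 19.18178 ≈ 33.0502

33.0502rem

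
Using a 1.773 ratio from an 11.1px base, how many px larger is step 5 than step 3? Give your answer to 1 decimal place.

132.6px

Step 3: 11.1 × 1.773³ = 61.866px
Step 5: 11.1 × 1.773⁵ = 194.476px
Difference: 194.476 − 61.866 = 132.610px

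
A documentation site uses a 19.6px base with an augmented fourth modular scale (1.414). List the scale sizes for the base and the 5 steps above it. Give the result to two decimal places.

19.60px, 27.71px, 39.19px, 55.41px, 78.35px, 110.79px

Step 0: 19.6px
Step 1: 19.6 × 1.414 = 27.71
Step 2: 19.6 × 1.414² = 39.19
Step 3: 19.6 × 1.414³ = 55.41
Step 4: 19.6 × 1.414⁴ = 78.35
Step 5: 19.6 × 1.414⁵ = 110.79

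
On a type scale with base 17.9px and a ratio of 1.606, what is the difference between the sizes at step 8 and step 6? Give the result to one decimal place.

Step 6: 17.9 × 1.606⁶ = 307.133px
Step 8: 17.9 × 1.606⁸ = 792.168px
Difference: 792.168 − 307.133 = 485.035px

485.0px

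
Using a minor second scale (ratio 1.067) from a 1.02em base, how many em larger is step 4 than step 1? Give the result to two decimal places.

Step 1: 1.02 × 1.067 = 1.0883em
Step 4: 1.02 × 1.067⁴ = 1.3221em
Difference: 1.3221 − 1.0883 = 0.2338em

0.23em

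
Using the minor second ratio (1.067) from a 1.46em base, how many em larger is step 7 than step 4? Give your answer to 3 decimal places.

Step 4: 1.46 × 1.067⁴ = 1.89239em
Step 7: 1.46 × 1.067⁷ = 2.29881em
Difference: 2.29881 − 1.89239 = 0.40642em

0.406em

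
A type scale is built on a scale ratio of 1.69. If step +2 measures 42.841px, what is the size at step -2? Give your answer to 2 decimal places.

5.25px

42.841 ÷ 1.69⁴ = 42.841 ÷ 8.15731 ≈ 5.252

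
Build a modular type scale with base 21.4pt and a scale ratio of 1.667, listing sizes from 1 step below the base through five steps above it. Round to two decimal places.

Step -1: 21.4 ÷ 1.667 = 12.84
Step 0: 21.4pt
Step 1: 21.4 × 1.667 = 35.67
Step 2: 21.4 × 1.667² = 59.47
Step 3: 21.4 × 1.667³ = 99.13
Step 4: 21.4 × 1.667⁴ = 165.26
Step 5: 21.4 × 1.667⁵ = 275.48

12.84pt, 21.40pt, 35.67pt, 59.47pt, 99.13pt, 165.26pt, 275.48pt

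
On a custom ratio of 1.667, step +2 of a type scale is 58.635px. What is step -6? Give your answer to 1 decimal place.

1.0px

58.635 ÷ 1.667⁸ = 58.635 ÷ 59.63274 ≈ 0.983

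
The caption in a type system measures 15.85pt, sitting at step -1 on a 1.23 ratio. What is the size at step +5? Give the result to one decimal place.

Moving from step -1 to step +5 is 6 steps up, so multiply by r⁶.
15.85 × 1.23⁶ = 15.85 × 3.46283 ≈ 54.886

54.9pt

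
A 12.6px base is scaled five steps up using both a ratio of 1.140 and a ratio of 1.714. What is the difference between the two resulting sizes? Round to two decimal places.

162.13px

At 1.140: 12.6 × 1.140⁵ = 24.2602px
At 1.714: 12.6 × 1.714⁵ = 186.3909px
Difference: 186.3909 − 24.2602 = 162.1307px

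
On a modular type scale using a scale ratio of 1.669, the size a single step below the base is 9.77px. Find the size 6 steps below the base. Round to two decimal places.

9.77 ÷ 1.669⁵ = 9.77 ÷ 12.95036 ≈ 0.754

0.75px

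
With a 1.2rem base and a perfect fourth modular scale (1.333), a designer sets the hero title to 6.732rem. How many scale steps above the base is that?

6

1.333ⁿ = 6.732 / 1.2 = 5.6100
n = ln(5.6100) / ln(1.333) = 1.7246 / 0.2874 ≈ 6.00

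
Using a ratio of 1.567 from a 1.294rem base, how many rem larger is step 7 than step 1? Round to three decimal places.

27.993rem

Step 1: 1.294 × 1.567 = 2.02770rem
Step 7: 1.294 × 1.567⁷ = 30.02045rem
Difference: 30.02045 − 2.02770 = 27.99275rem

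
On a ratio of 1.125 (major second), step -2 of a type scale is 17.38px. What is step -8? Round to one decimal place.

8.6px

The gap is -8 − (-2) = -6 steps, so the factor is 1.125^-6.
17.38 ÷ 1.125⁶ = 17.38 ÷ 2.02729 ≈ 8.573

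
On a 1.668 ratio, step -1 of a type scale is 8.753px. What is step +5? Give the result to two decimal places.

The gap is 5 − (-1) = 6 steps, so the factor is 1.668^6.
8.753 × 1.668⁶ = 8.753 × 21.53656 ≈ 188.509

188.51px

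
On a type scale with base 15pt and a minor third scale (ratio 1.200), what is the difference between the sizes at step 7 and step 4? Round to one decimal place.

Step 4: 15.0 × 1.200⁴ = 31.104pt
Step 7: 15.0 × 1.200⁷ = 53.748pt
Difference: 53.748 − 31.104 = 22.644pt

22.6pt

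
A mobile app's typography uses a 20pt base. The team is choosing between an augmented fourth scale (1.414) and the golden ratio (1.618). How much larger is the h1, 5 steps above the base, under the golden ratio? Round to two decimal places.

Augmented fourth: 20.0 × 1.414⁵ = 113.0517pt
Golden ratio: 20.0 × 1.618⁵ = 221.7801pt
Difference: 221.7801 − 113.0517 = 108.7284pt

108.73pt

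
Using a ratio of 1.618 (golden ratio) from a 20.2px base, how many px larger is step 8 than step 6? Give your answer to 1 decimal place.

586.4px

Step 6: 20.2 × 1.618⁶ = 362.429px
Step 8: 20.2 × 1.618⁸ = 948.811px
Difference: 948.811 − 362.429 = 586.382px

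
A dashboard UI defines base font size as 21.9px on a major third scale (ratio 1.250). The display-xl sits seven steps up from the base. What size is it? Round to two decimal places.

104.43px

Each step on a modular scale multiplies by the ratio, so the size n steps from the base is base × ratioⁿ.
21.9 × 1.250⁷ = 21.9 × 4.76837 ≈ 104.43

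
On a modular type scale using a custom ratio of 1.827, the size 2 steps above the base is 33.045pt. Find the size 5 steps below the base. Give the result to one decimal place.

33.045 ÷ 1.827⁷ = 33.045 ÷ 67.94693 ≈ 0.486

0.5pt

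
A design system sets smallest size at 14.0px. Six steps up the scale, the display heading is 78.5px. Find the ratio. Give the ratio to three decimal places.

1.333

The ratio satisfies 14.0 × r⁶ = 78.5, so r = (78.5 / 14.0)^(1/6).
r = 5.6071^(1/6) ≈ 1.3329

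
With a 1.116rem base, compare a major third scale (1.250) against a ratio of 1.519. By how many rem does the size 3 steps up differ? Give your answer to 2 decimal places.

Major third: 1.116 × 1.250³ = 2.1797rem
At 1.519: 1.116 × 1.519³ = 3.9114rem
Difference: 3.9114 − 2.1797 = 1.7317rem

1.73rem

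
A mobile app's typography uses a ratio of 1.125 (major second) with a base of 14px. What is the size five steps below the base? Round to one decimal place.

A modular type scale is a geometric sequence: sizeₙ = base × rⁿ.
14.0 ÷ 1.125⁵ = 14.0 ÷ 1.80203 ≈ 7.77

7.8px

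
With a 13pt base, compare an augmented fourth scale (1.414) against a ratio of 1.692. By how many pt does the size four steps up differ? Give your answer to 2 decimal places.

Augmented fourth: 13.0 × 1.414⁴ = 51.9686pt
At 1.692: 13.0 × 1.692⁴ = 106.5479pt
Difference: 106.5479 − 51.9686 = 54.5793pt

54.58pt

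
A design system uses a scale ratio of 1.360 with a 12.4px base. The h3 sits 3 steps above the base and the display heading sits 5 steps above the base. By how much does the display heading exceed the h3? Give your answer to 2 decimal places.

Step 3: 12.4 × 1.360³ = 31.1917px
Step 5: 12.4 × 1.360⁵ = 57.6921px
Difference: 57.6921 − 31.1917 = 26.5004px

26.50px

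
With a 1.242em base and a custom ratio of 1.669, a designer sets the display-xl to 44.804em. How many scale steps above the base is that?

7

1.669ⁿ = 44.804 / 1.242 = 36.0741
n = ln(36.0741) / ln(1.669) = 3.5856 / 0.5122 ≈ 7.00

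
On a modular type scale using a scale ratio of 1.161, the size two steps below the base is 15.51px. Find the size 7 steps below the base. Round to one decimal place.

7.4px

Moving from step -2 to step -7 is 5 steps down, so divide by r⁵.
15.51 ÷ 1.161⁵ = 15.51 ÷ 2.10941 ≈ 7.353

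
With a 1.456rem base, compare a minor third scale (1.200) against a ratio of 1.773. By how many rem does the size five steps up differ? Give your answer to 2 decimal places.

21.89rem

Minor third: 1.456 × 1.200⁵ = 3.6230rem
At 1.773: 1.456 × 1.773⁵ = 25.5097rem
Difference: 25.5097 − 3.6230 = 21.8867rem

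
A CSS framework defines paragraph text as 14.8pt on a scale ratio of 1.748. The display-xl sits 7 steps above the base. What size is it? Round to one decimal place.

738.0pt

14.8 × 1.748⁷ = 14.8 × 49.86433 ≈ 737.99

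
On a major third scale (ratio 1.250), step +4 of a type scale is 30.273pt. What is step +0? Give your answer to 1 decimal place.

12.4pt

The gap is 0 − (4) = -4 steps, so the factor is 1.250^-4.
30.273 ÷ 1.250⁴ = 30.273 ÷ 2.44141 ≈ 12.400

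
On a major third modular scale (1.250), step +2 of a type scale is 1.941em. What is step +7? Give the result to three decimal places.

5.923em

Moving from step +2 to step +7 is 5 steps up, so multiply by r⁵.
1.941 × 1.250⁵ = 1.941 × 3.05176 ≈ 5.923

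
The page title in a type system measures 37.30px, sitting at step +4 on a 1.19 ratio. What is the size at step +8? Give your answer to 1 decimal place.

74.8px

37.30 × 1.19⁴ = 37.30 × 2.00534 ≈ 74.799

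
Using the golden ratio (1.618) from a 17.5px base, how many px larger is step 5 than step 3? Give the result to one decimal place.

Step 3: 17.5 × 1.618³ = 74.127px
Step 5: 17.5 × 1.618⁵ = 194.058px
Difference: 194.058 − 74.127 = 119.931px

119.9px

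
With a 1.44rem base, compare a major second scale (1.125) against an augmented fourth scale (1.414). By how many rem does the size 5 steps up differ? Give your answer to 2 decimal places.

5.54rem

Major second: 1.44 × 1.125⁵ = 2.5949rem
Augmented fourth: 1.44 × 1.414⁵ = 8.1397rem
Difference: 8.1397 − 2.5949 = 5.5448rem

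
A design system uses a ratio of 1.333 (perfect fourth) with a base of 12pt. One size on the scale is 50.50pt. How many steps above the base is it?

5

1.333ⁿ = 50.50 / 12 = 4.2083
n = ln(4.2083) / ln(1.333) = 1.4371 / 0.2874 ≈ 5.00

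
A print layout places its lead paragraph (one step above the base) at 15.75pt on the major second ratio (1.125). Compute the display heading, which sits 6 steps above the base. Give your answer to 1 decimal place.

28.4pt

15.75 × 1.125⁵ = 15.75 × 1.80203 ≈ 28.382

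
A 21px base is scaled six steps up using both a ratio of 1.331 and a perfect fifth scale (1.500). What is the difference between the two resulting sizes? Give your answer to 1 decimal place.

122.4px

At 1.331: 21.0 × 1.331⁶ = 116.758px
Perfect fifth: 21.0 × 1.500⁶ = 239.203px
Difference: 239.203 − 116.758 = 122.445px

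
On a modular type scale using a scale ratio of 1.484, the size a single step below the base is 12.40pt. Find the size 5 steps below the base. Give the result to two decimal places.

2.56pt

The gap is -5 − (-1) = -4 steps, so the factor is 1.484^-4.
12.40 ÷ 1.484⁴ = 12.40 ÷ 4.84993 ≈ 2.557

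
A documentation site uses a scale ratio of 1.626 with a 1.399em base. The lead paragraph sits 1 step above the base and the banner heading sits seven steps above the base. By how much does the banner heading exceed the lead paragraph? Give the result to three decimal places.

39.765em

Step 1: 1.399 × 1.626 = 2.27477em
Step 7: 1.399 × 1.626⁷ = 42.03988em
Difference: 42.03988 − 2.27477 = 39.76511em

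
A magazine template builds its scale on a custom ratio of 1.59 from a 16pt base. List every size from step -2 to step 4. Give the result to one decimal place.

Step -2: 16.0 ÷ 1.59² = 6.3
Step -1: 16.0 ÷ 1.59 = 10.1
Step 0: 16pt
Step 1: 16.0 × 1.59 = 25.4
Step 2: 16.0 × 1.59² = 40.4
Step 3: 16.0 × 1.59³ = 64.3
Step 4: 16.0 × 1.59⁴ = 102.3

6.3pt, 10.1pt, 16.0pt, 25.4pt, 40.4pt, 64.3pt, 102.3pt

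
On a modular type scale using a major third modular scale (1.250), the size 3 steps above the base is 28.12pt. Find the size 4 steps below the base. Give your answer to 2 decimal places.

28.12 ÷ 1.250⁷ = 28.12 ÷ 4.76837 ≈ 5.897

5.90pt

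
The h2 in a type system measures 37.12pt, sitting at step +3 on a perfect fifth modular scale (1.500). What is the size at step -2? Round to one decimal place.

The gap is -2 − (3) = -5 steps, so the factor is 1.500^-5.
37.12 ÷ 1.500⁵ = 37.12 ÷ 7.59375 ≈ 4.888

4.9pt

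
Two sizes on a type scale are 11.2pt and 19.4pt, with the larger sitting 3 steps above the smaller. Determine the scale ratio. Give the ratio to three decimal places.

The ratio satisfies 11.2 × r³ = 19.4, so r = (19.4 / 11.2)^(1/3).
r = 1.7321^(1/3) ≈ 1.2010

1.201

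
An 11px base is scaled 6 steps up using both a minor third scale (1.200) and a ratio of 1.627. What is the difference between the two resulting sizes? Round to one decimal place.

171.2px

Minor third: 11.0 × 1.200⁶ = 32.846px
At 1.627: 11.0 × 1.627⁶ = 204.041px
Difference: 204.041 − 32.846 = 171.195px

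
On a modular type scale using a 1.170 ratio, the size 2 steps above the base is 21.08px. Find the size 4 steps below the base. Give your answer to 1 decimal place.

8.2px

Moving from step +2 to step -4 is 6 steps down, so divide by r⁶.
21.08 ÷ 1.170⁶ = 21.08 ÷ 2.56516 ≈ 8.218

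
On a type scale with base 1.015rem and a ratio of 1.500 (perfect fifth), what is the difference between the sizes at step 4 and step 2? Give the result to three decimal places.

2.855rem

Step 2: 1.015 × 1.500² = 2.28375rem
Step 4: 1.015 × 1.500⁴ = 5.13844rem
Difference: 5.13844 − 2.28375 = 2.85469rem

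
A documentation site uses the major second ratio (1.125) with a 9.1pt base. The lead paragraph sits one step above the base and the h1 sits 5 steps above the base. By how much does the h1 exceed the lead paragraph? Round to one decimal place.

Step 1: 9.1 × 1.125 = 10.237pt
Step 5: 9.1 × 1.125⁵ = 16.398pt
Difference: 16.398 − 10.237 = 6.161pt

6.2pt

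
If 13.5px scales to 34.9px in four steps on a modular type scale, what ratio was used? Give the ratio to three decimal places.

The ratio satisfies 13.5 × r⁴ = 34.9, so r = (34.9 / 13.5)^(1/4).
r = 2.5852^(1/4) ≈ 1.2680

1.268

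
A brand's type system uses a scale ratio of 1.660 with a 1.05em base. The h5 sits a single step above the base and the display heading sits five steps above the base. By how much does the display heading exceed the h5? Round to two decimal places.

11.49em

Step 1: 1.05 × 1.660 = 1.7430em
Step 5: 1.05 × 1.660⁵ = 13.2352em
Difference: 13.2352 − 1.7430 = 11.4922em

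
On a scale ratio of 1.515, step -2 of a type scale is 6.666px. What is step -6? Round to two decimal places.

1.27px

The gap is -6 − (-2) = -4 steps, so the factor is 1.515^-4.
6.666 ÷ 1.515⁴ = 6.666 ÷ 5.26806 ≈ 1.265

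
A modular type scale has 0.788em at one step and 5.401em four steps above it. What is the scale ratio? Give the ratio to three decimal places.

1.618

r⁴ = 5.401 / 0.788, so r = (5.401/0.788)^(1/4).
r = 6.8541^(1/4) ≈ 1.6180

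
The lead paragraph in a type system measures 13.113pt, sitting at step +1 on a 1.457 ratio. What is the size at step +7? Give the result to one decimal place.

125.4pt

13.113 × 1.457⁶ = 13.113 × 9.56659 ≈ 125.447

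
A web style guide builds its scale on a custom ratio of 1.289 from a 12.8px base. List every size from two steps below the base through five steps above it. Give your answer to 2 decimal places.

7.70px, 9.93px, 12.80px, 16.50px, 21.27px, 27.41px, 35.34px, 45.55px

Step -2: 12.8 ÷ 1.289² = 7.70
Step -1: 12.8 ÷ 1.289 = 9.93
Step 0: 12.8px
Step 1: 12.8 × 1.289 = 16.50
Step 2: 12.8 × 1.289² = 21.27
Step 3: 12.8 × 1.289³ = 27.41
Step 4: 12.8 × 1.289⁴ = 35.34
Step 5: 12.8 × 1.289⁵ = 45.55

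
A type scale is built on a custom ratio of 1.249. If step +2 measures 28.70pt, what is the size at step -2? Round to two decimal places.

11.79pt

28.70 ÷ 1.249⁴ = 28.70 ÷ 2.43360 ≈ 11.793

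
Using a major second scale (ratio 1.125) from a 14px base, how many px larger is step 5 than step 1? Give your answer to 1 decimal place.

9.5px

Step 1: 14.0 × 1.125 = 15.750px
Step 5: 14.0 × 1.125⁵ = 25.228px
Difference: 25.228 − 15.750 = 9.478px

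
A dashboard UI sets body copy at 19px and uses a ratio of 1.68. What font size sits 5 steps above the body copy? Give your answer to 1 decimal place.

254.3px

19.0 × 1.68⁵ = 19.0 × 13.38278 ≈ 254.27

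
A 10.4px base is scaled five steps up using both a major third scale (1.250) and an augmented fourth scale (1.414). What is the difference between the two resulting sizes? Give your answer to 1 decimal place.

27.0px

Major third: 10.4 × 1.250⁵ = 31.738px
Augmented fourth: 10.4 × 1.414⁵ = 58.787px
Difference: 58.787 − 31.738 = 27.049px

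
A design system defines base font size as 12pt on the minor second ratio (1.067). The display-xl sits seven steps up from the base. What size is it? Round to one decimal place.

18.9pt

Every step multiplies by the scale ratio.
12.0 × 1.067⁷ = 12.0 × 1.57453 ≈ 18.89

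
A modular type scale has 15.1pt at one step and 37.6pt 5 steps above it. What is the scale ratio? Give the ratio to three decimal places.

The ratio satisfies 15.1 × r⁵ = 37.6, so r = (37.6 / 15.1)^(1/5).
r = 2.4901^(1/5) ≈ 1.2002

1.200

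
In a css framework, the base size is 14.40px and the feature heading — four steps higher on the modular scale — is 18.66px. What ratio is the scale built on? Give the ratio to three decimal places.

1.067

r⁴ = 18.66 / 14.40, so r = (18.66/14.40)^(1/4).
r = 1.2958^(1/4) ≈ 1.0669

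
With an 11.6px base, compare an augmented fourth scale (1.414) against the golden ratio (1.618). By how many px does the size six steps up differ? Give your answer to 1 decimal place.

115.4px

Augmented fourth: 11.6 × 1.414⁶ = 92.716px
Golden ratio: 11.6 × 1.618⁶ = 208.127px
Difference: 208.127 − 92.716 = 115.411px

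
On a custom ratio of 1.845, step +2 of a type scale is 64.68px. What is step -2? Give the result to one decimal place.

The gap is -2 − (2) = -4 steps, so the factor is 1.845^-4.
64.68 ÷ 1.845⁴ = 64.68 ÷ 11.58739 ≈ 5.582

5.6px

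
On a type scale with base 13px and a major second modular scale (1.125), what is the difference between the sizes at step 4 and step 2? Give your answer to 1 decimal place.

Step 2: 13.0 × 1.125² = 16.453px
Step 4: 13.0 × 1.125⁴ = 20.823px
Difference: 20.823 − 16.453 = 4.370px

4.4px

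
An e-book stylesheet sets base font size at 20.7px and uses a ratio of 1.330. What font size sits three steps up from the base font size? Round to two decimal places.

48.70px

20.7 × 1.330³ = 20.7 × 2.35264 ≈ 48.70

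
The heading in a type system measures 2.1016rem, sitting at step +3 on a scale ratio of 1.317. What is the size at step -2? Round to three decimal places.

0.530rem

Moving from step +3 to step -2 is 5 steps down, so divide by r⁵.
2.1016 ÷ 1.317⁵ = 2.1016 ÷ 3.96213 ≈ 0.530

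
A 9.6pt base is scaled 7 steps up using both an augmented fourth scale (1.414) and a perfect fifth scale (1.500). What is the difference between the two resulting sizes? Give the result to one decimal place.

55.5pt

Augmented fourth: 9.6 × 1.414⁷ = 108.497pt
Perfect fifth: 9.6 × 1.500⁷ = 164.025pt
Difference: 164.025 − 108.497 = 55.528pt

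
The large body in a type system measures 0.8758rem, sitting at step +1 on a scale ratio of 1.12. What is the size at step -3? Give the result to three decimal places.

The gap is -3 − (1) = -4 steps, so the factor is 1.12^-4.
0.8758 ÷ 1.12⁴ = 0.8758 ÷ 1.57352 ≈ 0.557

0.557rem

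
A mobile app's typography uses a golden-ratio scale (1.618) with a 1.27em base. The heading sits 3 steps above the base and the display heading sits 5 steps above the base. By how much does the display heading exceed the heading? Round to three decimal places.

Step 3: 1.27 × 1.618³ = 5.37947em
Step 5: 1.27 × 1.618⁵ = 14.08304em
Difference: 14.08304 − 5.37947 = 8.70357em

8.704em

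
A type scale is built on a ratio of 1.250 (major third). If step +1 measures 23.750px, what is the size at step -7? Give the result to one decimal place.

4.0px

23.750 ÷ 1.250⁸ = 23.750 ÷ 5.96046 ≈ 3.985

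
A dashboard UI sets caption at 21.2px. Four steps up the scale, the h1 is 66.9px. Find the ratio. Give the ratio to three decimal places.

1.333

r⁴ = 66.9 / 21.2, so r = (66.9/21.2)^(1/4).
r = 3.1557^(1/4) ≈ 1.3328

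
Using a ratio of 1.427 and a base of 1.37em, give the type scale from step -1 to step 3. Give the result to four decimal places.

Step -1: 1.37 ÷ 1.427 = 0.9601
Step 0: 1.37em
Step 1: 1.37 × 1.427 = 1.9550
Step 2: 1.37 × 1.427² = 2.7898
Step 3: 1.37 × 1.427³ = 3.9810

0.9601em, 1.3700em, 1.9550em, 2.7898em, 3.9810em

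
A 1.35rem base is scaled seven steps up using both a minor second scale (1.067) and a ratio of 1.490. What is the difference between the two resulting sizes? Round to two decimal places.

Minor second: 1.35 × 1.067⁷ = 2.1256rem
At 1.490: 1.35 × 1.490⁷ = 22.0109rem
Difference: 22.0109 − 2.1256 = 19.8853rem

19.89rem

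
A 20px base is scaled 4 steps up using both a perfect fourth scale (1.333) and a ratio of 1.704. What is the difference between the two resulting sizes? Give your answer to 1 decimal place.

105.5px

Perfect fourth: 20.0 × 1.333⁴ = 63.147px
At 1.704: 20.0 × 1.704⁴ = 168.620px
Difference: 168.620 − 63.147 = 105.473px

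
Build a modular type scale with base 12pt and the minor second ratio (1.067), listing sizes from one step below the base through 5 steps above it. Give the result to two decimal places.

11.25pt, 12.00pt, 12.80pt, 13.66pt, 14.58pt, 15.55pt, 16.60pt

Step -1: 12.0 ÷ 1.067 = 11.25
Step 0: 12pt
Step 1: 12.0 × 1.067 = 12.80
Step 2: 12.0 × 1.067² = 13.66
Step 3: 12.0 × 1.067³ = 14.58
Step 4: 12.0 × 1.067⁴ = 15.55
Step 5: 12.0 × 1.067⁵ = 16.60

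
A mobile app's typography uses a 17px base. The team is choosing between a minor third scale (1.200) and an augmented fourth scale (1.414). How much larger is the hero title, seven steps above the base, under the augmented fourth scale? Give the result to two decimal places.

131.22px

Minor third: 17.0 × 1.200⁷ = 60.9141px
Augmented fourth: 17.0 × 1.414⁷ = 192.1298px
Difference: 192.1298 − 60.9141 = 131.2157px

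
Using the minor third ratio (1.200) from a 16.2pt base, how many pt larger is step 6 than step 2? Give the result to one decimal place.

Step 2: 16.2 × 1.200² = 23.328pt
Step 6: 16.2 × 1.200⁶ = 48.373pt
Difference: 48.373 − 23.328 = 25.045pt

25.0pt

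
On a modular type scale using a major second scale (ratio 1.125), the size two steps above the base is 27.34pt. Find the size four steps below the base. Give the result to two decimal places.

13.49pt

27.34 ÷ 1.125⁶ = 27.34 ÷ 2.02729 ≈ 13.486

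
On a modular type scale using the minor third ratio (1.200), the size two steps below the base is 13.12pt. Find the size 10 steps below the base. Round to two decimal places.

3.05pt

Moving from step -2 to step -10 is 8 steps down, so divide by r⁸.
13.12 ÷ 1.200⁸ = 13.12 ÷ 4.29982 ≈ 3.051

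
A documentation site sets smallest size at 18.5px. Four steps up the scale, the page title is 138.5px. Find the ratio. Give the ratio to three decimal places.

1.654

The ratio satisfies 18.5 × r⁴ = 138.5, so r = (138.5 / 18.5)^(1/4).
r = 7.4865^(1/4) ≈ 1.6541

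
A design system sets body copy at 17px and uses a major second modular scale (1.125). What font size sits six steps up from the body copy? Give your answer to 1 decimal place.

17.0 × 1.125⁶ = 17.0 × 2.02729 ≈ 34.46

34.5px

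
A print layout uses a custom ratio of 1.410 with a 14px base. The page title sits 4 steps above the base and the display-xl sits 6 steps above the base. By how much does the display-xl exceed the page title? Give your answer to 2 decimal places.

Step 4: 14.0 × 1.410⁴ = 55.3356px
Step 6: 14.0 × 1.410⁶ = 110.0127px
Difference: 110.0127 − 55.3356 = 54.6771px

54.68px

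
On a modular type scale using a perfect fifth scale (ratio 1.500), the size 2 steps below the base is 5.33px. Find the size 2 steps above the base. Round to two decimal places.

5.33 × 1.500⁴ = 5.33 × 5.06250 ≈ 26.983

26.98px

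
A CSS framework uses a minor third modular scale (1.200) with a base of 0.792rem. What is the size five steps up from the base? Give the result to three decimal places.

1.971rem

0.792 × 1.200⁵ = 0.792 × 2.48832 ≈ 1.971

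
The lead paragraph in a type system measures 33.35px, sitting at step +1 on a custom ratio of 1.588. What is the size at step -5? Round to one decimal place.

33.35 ÷ 1.588⁶ = 33.35 ÷ 16.03626 ≈ 2.080

2.1px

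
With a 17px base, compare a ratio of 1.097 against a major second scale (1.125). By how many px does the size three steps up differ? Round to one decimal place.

1.8px

At 1.097: 17.0 × 1.097³ = 22.442px
Major second: 17.0 × 1.125³ = 24.205px
Difference: 24.205 − 22.442 = 1.763px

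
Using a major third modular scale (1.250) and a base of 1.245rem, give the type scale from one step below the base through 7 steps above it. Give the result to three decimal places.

Step -1: 1.245 ÷ 1.250 = 0.996
Step 0: 1.245rem
Step 1: 1.245 × 1.250 = 1.556
Step 2: 1.245 × 1.250² = 1.945
Step 3: 1.245 × 1.250³ = 2.432
Step 4: 1.245 × 1.250⁴ = 3.040
Step 5: 1.245 × 1.250⁵ = 3.799
Step 6: 1.245 × 1.250⁶ = 4.749
Step 7: 1.245 × 1.250⁷ = 5.937

0.996rem, 1.245rem, 1.556rem, 1.945rem, 2.432rem, 3.040rem, 3.799rem, 4.749rem, 5.937rem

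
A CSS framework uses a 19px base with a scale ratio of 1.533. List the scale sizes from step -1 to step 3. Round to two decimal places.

12.39px, 19.00px, 29.13px, 44.65px, 68.45px

Step -1: 19.0 ÷ 1.533 = 12.39
Step 0: 19px
Step 1: 19.0 × 1.533 = 29.13
Step 2: 19.0 × 1.533² = 44.65
Step 3: 19.0 × 1.533³ = 68.45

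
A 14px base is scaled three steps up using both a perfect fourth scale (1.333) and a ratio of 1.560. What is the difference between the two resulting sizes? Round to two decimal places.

Perfect fourth: 14.0 × 1.333³ = 33.1603px
At 1.560: 14.0 × 1.560³ = 53.1498px
Difference: 53.1498 − 33.1603 = 19.9895px

19.99px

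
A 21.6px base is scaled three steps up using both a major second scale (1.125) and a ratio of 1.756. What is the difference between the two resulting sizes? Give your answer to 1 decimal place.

86.2px

Major second: 21.6 × 1.125³ = 30.755px
At 1.756: 21.6 × 1.756³ = 116.957px
Difference: 116.957 − 30.755 = 86.202px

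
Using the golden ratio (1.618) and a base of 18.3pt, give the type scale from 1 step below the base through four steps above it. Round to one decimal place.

Step -1: 18.3 ÷ 1.618 = 11.3
Step 0: 18.3pt
Step 1: 18.3 × 1.618 = 29.6
Step 2: 18.3 × 1.618² = 47.9
Step 3: 18.3 × 1.618³ = 77.5
Step 4: 18.3 × 1.618⁴ = 125.4

11.3pt, 18.3pt, 29.6pt, 47.9pt, 77.5pt, 125.4pt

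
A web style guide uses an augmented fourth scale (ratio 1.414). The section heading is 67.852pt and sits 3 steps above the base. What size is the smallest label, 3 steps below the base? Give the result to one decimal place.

8.5pt

67.852 ÷ 1.414⁶ = 67.852 ÷ 7.99275 ≈ 8.489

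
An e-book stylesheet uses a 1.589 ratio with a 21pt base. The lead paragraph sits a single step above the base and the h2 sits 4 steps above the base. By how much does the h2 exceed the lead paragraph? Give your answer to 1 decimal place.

Step 1: 21.0 × 1.589 = 33.369pt
Step 4: 21.0 × 1.589⁴ = 133.880pt
Difference: 133.880 − 33.369 = 100.511pt

100.5pt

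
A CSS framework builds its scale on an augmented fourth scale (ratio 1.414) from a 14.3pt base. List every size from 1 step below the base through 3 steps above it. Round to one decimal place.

Step -1: 14.3 ÷ 1.414 = 10.1
Step 0: 14.3pt
Step 1: 14.3 × 1.414 = 20.2
Step 2: 14.3 × 1.414² = 28.6
Step 3: 14.3 × 1.414³ = 40.4

10.1pt, 14.3pt, 20.2pt, 28.6pt, 40.4pt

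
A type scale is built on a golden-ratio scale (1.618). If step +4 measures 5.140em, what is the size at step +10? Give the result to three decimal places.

92.222em

5.140 × 1.618⁶ = 5.140 × 17.94201 ≈ 92.222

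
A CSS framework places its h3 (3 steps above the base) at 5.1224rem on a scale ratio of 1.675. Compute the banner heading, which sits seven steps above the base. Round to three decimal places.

Moving from step +3 to step +7 is 4 steps up, so multiply by r⁴.
5.1224 × 1.675⁴ = 5.1224 × 7.87153 ≈ 40.321

40.321rem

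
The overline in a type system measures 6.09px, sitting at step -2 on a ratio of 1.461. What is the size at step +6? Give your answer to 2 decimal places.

126.42px

The gap is 6 − (-2) = 8 steps, so the factor is 1.461^8.
6.09 × 1.461⁸ = 6.09 × 20.75878 ≈ 126.421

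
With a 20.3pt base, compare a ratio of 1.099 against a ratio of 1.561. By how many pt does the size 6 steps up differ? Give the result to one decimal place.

At 1.099: 20.3 × 1.099⁶ = 35.767pt
At 1.561: 20.3 × 1.561⁶ = 293.706pt
Difference: 293.706 − 35.767 = 257.939pt

257.9pt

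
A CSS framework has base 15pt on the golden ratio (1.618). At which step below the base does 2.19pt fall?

4

1.618ⁿ = 15 / 2.19 = 6.8493
n = ln(6.8493) / ln(1.618) = 1.9241 / 0.4812 ≈ 4.00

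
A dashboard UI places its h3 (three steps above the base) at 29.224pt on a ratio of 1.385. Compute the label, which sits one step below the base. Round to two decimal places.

The gap is -1 − (3) = -4 steps, so the factor is 1.385^-4.
29.224 ÷ 1.385⁴ = 29.224 ÷ 3.67959 ≈ 7.942

7.94pt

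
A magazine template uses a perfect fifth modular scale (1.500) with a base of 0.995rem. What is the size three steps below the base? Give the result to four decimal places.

0.2948rem

Each step on a modular scale multiplies by the ratio, so the size n steps from the base is base × ratioⁿ.
0.995 ÷ 1.500³ = 0.995 ÷ 3.37500 ≈ 0.2948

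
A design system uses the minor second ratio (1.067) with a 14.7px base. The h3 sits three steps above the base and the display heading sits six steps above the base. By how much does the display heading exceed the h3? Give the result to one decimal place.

3.8px

Step 3: 14.7 × 1.067³ = 17.857px
Step 6: 14.7 × 1.067⁶ = 21.692px
Difference: 21.692 − 17.857 = 3.835px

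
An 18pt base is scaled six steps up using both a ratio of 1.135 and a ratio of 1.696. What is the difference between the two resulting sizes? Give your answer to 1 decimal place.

389.9pt

At 1.135: 18.0 × 1.135⁶ = 38.481pt
At 1.696: 18.0 × 1.696⁶ = 428.378pt
Difference: 428.378 − 38.481 = 389.897pt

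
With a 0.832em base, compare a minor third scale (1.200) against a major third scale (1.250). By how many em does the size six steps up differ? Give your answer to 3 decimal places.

0.689em

Minor third: 0.832 × 1.200⁶ = 2.48434em
Major third: 0.832 × 1.250⁶ = 3.17383em
Difference: 3.17383 − 2.48434 = 0.68949em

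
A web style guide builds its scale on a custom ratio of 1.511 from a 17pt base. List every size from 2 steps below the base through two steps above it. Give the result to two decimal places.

7.45pt, 11.25pt, 17.00pt, 25.69pt, 38.81pt

Step -2: 17.0 ÷ 1.511² = 7.45
Step -1: 17.0 ÷ 1.511 = 11.25
Step 0: 17pt
Step 1: 17.0 × 1.511 = 25.69
Step 2: 17.0 × 1.511² = 38.81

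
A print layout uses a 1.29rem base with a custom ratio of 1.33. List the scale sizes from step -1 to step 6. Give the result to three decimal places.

Step -1: 1.29 ÷ 1.33 = 0.970
Step 0: 1.29rem
Step 1: 1.29 × 1.33 = 1.716
Step 2: 1.29 × 1.33² = 2.282
Step 3: 1.29 × 1.33³ = 3.035
Step 4: 1.29 × 1.33⁴ = 4.036
Step 5: 1.29 × 1.33⁵ = 5.368
Step 6: 1.29 × 1.33⁶ = 7.140

0.970rem, 1.290rem, 1.716rem, 2.282rem, 3.035rem, 4.036rem, 5.368rem, 7.140rem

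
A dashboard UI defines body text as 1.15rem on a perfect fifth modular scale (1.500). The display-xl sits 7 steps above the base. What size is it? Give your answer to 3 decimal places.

Each step on a modular scale multiplies by the ratio, so the size n steps from the base is base × ratioⁿ.
1.15 × 1.500⁷ = 1.15 × 17.08594 ≈ 19.649

19.649rem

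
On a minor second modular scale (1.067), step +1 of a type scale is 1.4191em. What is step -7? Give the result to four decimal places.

0.8447em

1.4191 ÷ 1.067⁸ = 1.4191 ÷ 1.68002 ≈ 0.8447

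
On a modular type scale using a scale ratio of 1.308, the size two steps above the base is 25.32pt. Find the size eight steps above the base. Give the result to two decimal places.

126.80pt

The gap is 8 − (2) = 6 steps, so the factor is 1.308^6.
25.32 × 1.308⁶ = 25.32 × 5.00779 ≈ 126.797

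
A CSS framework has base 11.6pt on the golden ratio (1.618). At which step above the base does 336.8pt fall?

1.618ⁿ = 336.8 / 11.6 = 29.0345
n = ln(29.0345) / ln(1.618) = 3.3685 / 0.4812 ≈ 7.00

7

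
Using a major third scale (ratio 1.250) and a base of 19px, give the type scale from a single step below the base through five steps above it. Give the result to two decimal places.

15.20px, 19.00px, 23.75px, 29.69px, 37.11px, 46.39px, 57.98px

Step -1: 19.0 ÷ 1.250 = 15.20
Step 0: 19px
Step 1: 19.0 × 1.250 = 23.75
Step 2: 19.0 × 1.250² = 29.69
Step 3: 19.0 × 1.250³ = 37.11
Step 4: 19.0 × 1.250⁴ = 46.39
Step 5: 19.0 × 1.250⁵ = 57.98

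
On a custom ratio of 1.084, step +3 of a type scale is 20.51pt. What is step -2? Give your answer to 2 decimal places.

20.51 ÷ 1.084⁵ = 20.51 ÷ 1.49674 ≈ 13.703

13.70pt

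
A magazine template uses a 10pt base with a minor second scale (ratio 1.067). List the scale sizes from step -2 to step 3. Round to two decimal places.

Step -2: 10.0 ÷ 1.067² = 8.78
Step -1: 10.0 ÷ 1.067 = 9.37
Step 0: 10pt
Step 1: 10.0 × 1.067 = 10.67
Step 2: 10.0 × 1.067² = 11.38
Step 3: 10.0 × 1.067³ = 12.15

8.78pt, 9.37pt, 10.00pt, 10.67pt, 11.38pt, 12.15pt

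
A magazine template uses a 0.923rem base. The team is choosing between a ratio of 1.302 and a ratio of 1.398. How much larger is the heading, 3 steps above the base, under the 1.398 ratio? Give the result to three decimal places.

0.485rem

At 1.302: 0.923 × 1.302³ = 2.03720rem
At 1.398: 0.923 × 1.398³ = 2.52187rem
Difference: 2.52187 − 2.03720 = 0.48467rem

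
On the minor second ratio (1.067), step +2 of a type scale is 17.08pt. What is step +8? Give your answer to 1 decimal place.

The gap is 8 − (2) = 6 steps, so the factor is 1.067^6.
17.08 × 1.067⁶ = 17.08 × 1.47566 ≈ 25.204

25.2pt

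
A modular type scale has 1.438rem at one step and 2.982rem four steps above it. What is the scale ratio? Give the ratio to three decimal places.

r⁴ = 2.982 / 1.438, so r = (2.982/1.438)^(1/4).
r = 2.0737^(1/4) ≈ 1.2000

1.200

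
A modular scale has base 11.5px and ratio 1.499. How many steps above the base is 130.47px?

6

1.499ⁿ = 130.47 / 11.5 = 11.3452
n = ln(11.3452) / ln(1.499) = 2.4288 / 0.4048 ≈ 6.00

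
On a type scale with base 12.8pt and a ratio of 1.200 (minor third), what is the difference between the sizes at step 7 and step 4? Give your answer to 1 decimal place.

Step 4: 12.8 × 1.200⁴ = 26.542pt
Step 7: 12.8 × 1.200⁷ = 45.865pt
Difference: 45.865 − 26.542 = 19.323pt

19.3pt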